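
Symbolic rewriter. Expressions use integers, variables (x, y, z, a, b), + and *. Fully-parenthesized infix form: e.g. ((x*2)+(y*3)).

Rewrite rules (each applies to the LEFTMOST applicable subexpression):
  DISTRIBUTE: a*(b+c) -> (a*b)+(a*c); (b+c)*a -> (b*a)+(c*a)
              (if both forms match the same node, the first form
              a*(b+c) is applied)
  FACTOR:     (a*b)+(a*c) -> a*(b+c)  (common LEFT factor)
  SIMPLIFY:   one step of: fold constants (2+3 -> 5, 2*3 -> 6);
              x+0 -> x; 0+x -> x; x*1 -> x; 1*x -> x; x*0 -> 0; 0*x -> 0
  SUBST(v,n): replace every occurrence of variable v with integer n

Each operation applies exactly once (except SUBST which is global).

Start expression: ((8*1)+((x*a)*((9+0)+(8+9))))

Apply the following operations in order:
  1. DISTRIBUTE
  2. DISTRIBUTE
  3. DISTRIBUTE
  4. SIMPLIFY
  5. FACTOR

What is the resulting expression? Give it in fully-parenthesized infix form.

Start: ((8*1)+((x*a)*((9+0)+(8+9))))
Apply DISTRIBUTE at R (target: ((x*a)*((9+0)+(8+9)))): ((8*1)+((x*a)*((9+0)+(8+9)))) -> ((8*1)+(((x*a)*(9+0))+((x*a)*(8+9))))
Apply DISTRIBUTE at RL (target: ((x*a)*(9+0))): ((8*1)+(((x*a)*(9+0))+((x*a)*(8+9)))) -> ((8*1)+((((x*a)*9)+((x*a)*0))+((x*a)*(8+9))))
Apply DISTRIBUTE at RR (target: ((x*a)*(8+9))): ((8*1)+((((x*a)*9)+((x*a)*0))+((x*a)*(8+9)))) -> ((8*1)+((((x*a)*9)+((x*a)*0))+(((x*a)*8)+((x*a)*9))))
Apply SIMPLIFY at L (target: (8*1)): ((8*1)+((((x*a)*9)+((x*a)*0))+(((x*a)*8)+((x*a)*9)))) -> (8+((((x*a)*9)+((x*a)*0))+(((x*a)*8)+((x*a)*9))))
Apply FACTOR at RL (target: (((x*a)*9)+((x*a)*0))): (8+((((x*a)*9)+((x*a)*0))+(((x*a)*8)+((x*a)*9)))) -> (8+(((x*a)*(9+0))+(((x*a)*8)+((x*a)*9))))

Answer: (8+(((x*a)*(9+0))+(((x*a)*8)+((x*a)*9))))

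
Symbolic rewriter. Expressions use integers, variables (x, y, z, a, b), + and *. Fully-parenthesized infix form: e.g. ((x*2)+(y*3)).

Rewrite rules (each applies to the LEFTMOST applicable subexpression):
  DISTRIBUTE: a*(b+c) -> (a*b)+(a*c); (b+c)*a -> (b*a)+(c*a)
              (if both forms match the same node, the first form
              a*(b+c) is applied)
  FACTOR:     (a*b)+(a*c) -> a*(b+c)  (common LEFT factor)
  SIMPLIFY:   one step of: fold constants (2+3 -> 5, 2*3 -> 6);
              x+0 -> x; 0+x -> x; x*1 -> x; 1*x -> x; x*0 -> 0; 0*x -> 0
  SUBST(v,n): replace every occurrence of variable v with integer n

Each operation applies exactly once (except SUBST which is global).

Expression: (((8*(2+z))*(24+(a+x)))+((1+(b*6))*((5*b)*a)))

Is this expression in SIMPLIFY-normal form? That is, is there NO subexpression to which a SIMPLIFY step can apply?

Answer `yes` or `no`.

Answer: yes

Derivation:
Expression: (((8*(2+z))*(24+(a+x)))+((1+(b*6))*((5*b)*a)))
Scanning for simplifiable subexpressions (pre-order)...
  at root: (((8*(2+z))*(24+(a+x)))+((1+(b*6))*((5*b)*a))) (not simplifiable)
  at L: ((8*(2+z))*(24+(a+x))) (not simplifiable)
  at LL: (8*(2+z)) (not simplifiable)
  at LLR: (2+z) (not simplifiable)
  at LR: (24+(a+x)) (not simplifiable)
  at LRR: (a+x) (not simplifiable)
  at R: ((1+(b*6))*((5*b)*a)) (not simplifiable)
  at RL: (1+(b*6)) (not simplifiable)
  at RLR: (b*6) (not simplifiable)
  at RR: ((5*b)*a) (not simplifiable)
  at RRL: (5*b) (not simplifiable)
Result: no simplifiable subexpression found -> normal form.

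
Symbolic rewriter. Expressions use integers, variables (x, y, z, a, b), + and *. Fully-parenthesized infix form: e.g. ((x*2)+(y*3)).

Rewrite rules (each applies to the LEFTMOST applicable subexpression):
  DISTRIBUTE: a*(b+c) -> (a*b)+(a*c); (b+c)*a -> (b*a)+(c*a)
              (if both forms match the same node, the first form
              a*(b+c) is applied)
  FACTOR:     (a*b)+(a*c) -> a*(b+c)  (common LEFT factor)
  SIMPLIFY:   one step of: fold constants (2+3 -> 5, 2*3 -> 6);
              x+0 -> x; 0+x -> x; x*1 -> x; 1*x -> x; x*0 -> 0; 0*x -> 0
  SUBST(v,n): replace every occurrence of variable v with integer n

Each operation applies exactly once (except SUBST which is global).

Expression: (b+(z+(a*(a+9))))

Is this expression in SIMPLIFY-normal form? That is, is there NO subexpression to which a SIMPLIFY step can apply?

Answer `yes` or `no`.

Answer: yes

Derivation:
Expression: (b+(z+(a*(a+9))))
Scanning for simplifiable subexpressions (pre-order)...
  at root: (b+(z+(a*(a+9)))) (not simplifiable)
  at R: (z+(a*(a+9))) (not simplifiable)
  at RR: (a*(a+9)) (not simplifiable)
  at RRR: (a+9) (not simplifiable)
Result: no simplifiable subexpression found -> normal form.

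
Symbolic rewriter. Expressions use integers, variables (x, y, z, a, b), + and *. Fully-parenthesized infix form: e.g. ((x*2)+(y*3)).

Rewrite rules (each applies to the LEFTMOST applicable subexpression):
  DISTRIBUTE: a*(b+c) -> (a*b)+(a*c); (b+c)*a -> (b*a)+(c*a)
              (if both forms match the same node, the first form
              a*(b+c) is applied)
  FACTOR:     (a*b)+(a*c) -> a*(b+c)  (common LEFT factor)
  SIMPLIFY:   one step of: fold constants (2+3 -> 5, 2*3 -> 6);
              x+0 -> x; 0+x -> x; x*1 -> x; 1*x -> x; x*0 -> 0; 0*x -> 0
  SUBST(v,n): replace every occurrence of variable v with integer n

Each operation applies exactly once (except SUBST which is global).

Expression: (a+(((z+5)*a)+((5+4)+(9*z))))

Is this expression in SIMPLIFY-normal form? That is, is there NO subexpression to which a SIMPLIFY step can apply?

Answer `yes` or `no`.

Expression: (a+(((z+5)*a)+((5+4)+(9*z))))
Scanning for simplifiable subexpressions (pre-order)...
  at root: (a+(((z+5)*a)+((5+4)+(9*z)))) (not simplifiable)
  at R: (((z+5)*a)+((5+4)+(9*z))) (not simplifiable)
  at RL: ((z+5)*a) (not simplifiable)
  at RLL: (z+5) (not simplifiable)
  at RR: ((5+4)+(9*z)) (not simplifiable)
  at RRL: (5+4) (SIMPLIFIABLE)
  at RRR: (9*z) (not simplifiable)
Found simplifiable subexpr at path RRL: (5+4)
One SIMPLIFY step would give: (a+(((z+5)*a)+(9+(9*z))))
-> NOT in normal form.

Answer: no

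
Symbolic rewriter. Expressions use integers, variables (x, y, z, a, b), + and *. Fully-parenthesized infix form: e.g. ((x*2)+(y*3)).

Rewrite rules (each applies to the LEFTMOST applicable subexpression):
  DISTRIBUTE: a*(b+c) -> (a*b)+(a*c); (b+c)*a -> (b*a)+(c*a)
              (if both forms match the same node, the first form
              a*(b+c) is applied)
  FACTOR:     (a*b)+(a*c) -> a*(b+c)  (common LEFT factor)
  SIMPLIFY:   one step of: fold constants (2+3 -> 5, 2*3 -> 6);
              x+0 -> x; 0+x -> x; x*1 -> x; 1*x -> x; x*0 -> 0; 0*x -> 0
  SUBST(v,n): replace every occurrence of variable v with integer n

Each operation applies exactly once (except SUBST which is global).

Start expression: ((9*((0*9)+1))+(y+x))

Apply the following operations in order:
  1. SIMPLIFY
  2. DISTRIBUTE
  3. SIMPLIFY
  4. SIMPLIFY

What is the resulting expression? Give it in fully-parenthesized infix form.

Answer: ((9*1)+(y+x))

Derivation:
Start: ((9*((0*9)+1))+(y+x))
Apply SIMPLIFY at LRL (target: (0*9)): ((9*((0*9)+1))+(y+x)) -> ((9*(0+1))+(y+x))
Apply DISTRIBUTE at L (target: (9*(0+1))): ((9*(0+1))+(y+x)) -> (((9*0)+(9*1))+(y+x))
Apply SIMPLIFY at LL (target: (9*0)): (((9*0)+(9*1))+(y+x)) -> ((0+(9*1))+(y+x))
Apply SIMPLIFY at L (target: (0+(9*1))): ((0+(9*1))+(y+x)) -> ((9*1)+(y+x))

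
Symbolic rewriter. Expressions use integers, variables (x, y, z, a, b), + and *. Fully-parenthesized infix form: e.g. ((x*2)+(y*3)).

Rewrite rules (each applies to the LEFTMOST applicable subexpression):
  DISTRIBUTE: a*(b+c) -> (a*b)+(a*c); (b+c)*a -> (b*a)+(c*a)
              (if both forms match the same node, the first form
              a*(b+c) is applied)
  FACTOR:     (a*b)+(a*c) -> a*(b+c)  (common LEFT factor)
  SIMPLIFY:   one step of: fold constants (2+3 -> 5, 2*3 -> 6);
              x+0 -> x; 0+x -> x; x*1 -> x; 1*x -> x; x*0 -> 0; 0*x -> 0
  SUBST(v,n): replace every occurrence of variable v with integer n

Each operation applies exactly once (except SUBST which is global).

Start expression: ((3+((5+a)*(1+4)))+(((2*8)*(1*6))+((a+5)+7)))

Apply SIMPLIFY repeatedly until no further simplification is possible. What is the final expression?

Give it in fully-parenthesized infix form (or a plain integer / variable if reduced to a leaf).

Answer: ((3+((5+a)*5))+(96+((a+5)+7)))

Derivation:
Start: ((3+((5+a)*(1+4)))+(((2*8)*(1*6))+((a+5)+7)))
Step 1: at LRR: (1+4) -> 5; overall: ((3+((5+a)*(1+4)))+(((2*8)*(1*6))+((a+5)+7))) -> ((3+((5+a)*5))+(((2*8)*(1*6))+((a+5)+7)))
Step 2: at RLL: (2*8) -> 16; overall: ((3+((5+a)*5))+(((2*8)*(1*6))+((a+5)+7))) -> ((3+((5+a)*5))+((16*(1*6))+((a+5)+7)))
Step 3: at RLR: (1*6) -> 6; overall: ((3+((5+a)*5))+((16*(1*6))+((a+5)+7))) -> ((3+((5+a)*5))+((16*6)+((a+5)+7)))
Step 4: at RL: (16*6) -> 96; overall: ((3+((5+a)*5))+((16*6)+((a+5)+7))) -> ((3+((5+a)*5))+(96+((a+5)+7)))
Fixed point: ((3+((5+a)*5))+(96+((a+5)+7)))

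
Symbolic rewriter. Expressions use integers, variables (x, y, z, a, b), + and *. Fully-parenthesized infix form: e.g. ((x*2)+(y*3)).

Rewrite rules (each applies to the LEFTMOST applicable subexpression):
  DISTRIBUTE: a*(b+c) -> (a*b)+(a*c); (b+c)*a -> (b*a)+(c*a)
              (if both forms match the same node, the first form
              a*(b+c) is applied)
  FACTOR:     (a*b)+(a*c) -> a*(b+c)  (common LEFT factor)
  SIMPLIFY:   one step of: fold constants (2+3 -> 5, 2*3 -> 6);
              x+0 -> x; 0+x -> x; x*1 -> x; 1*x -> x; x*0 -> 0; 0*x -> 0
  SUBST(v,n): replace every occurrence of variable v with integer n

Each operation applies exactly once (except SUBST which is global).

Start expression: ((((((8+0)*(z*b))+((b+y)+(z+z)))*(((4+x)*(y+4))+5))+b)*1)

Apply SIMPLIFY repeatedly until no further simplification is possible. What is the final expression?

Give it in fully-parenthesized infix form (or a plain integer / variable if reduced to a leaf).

Answer: ((((8*(z*b))+((b+y)+(z+z)))*(((4+x)*(y+4))+5))+b)

Derivation:
Start: ((((((8+0)*(z*b))+((b+y)+(z+z)))*(((4+x)*(y+4))+5))+b)*1)
Step 1: at root: ((((((8+0)*(z*b))+((b+y)+(z+z)))*(((4+x)*(y+4))+5))+b)*1) -> (((((8+0)*(z*b))+((b+y)+(z+z)))*(((4+x)*(y+4))+5))+b); overall: ((((((8+0)*(z*b))+((b+y)+(z+z)))*(((4+x)*(y+4))+5))+b)*1) -> (((((8+0)*(z*b))+((b+y)+(z+z)))*(((4+x)*(y+4))+5))+b)
Step 2: at LLLL: (8+0) -> 8; overall: (((((8+0)*(z*b))+((b+y)+(z+z)))*(((4+x)*(y+4))+5))+b) -> ((((8*(z*b))+((b+y)+(z+z)))*(((4+x)*(y+4))+5))+b)
Fixed point: ((((8*(z*b))+((b+y)+(z+z)))*(((4+x)*(y+4))+5))+b)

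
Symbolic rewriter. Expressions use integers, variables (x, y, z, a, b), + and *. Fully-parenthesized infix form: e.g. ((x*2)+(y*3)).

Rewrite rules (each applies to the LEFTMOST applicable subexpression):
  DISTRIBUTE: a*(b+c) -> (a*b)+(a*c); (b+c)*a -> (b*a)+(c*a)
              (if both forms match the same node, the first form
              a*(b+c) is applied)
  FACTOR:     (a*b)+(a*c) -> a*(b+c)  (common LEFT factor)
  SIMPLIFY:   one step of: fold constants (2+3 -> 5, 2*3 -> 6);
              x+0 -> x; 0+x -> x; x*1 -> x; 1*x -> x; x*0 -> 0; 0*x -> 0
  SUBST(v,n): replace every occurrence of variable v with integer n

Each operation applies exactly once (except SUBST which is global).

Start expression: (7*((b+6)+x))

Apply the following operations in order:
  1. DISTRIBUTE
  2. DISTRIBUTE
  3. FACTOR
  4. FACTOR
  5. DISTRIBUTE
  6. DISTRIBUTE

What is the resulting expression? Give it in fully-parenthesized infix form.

Start: (7*((b+6)+x))
Apply DISTRIBUTE at root (target: (7*((b+6)+x))): (7*((b+6)+x)) -> ((7*(b+6))+(7*x))
Apply DISTRIBUTE at L (target: (7*(b+6))): ((7*(b+6))+(7*x)) -> (((7*b)+(7*6))+(7*x))
Apply FACTOR at L (target: ((7*b)+(7*6))): (((7*b)+(7*6))+(7*x)) -> ((7*(b+6))+(7*x))
Apply FACTOR at root (target: ((7*(b+6))+(7*x))): ((7*(b+6))+(7*x)) -> (7*((b+6)+x))
Apply DISTRIBUTE at root (target: (7*((b+6)+x))): (7*((b+6)+x)) -> ((7*(b+6))+(7*x))
Apply DISTRIBUTE at L (target: (7*(b+6))): ((7*(b+6))+(7*x)) -> (((7*b)+(7*6))+(7*x))

Answer: (((7*b)+(7*6))+(7*x))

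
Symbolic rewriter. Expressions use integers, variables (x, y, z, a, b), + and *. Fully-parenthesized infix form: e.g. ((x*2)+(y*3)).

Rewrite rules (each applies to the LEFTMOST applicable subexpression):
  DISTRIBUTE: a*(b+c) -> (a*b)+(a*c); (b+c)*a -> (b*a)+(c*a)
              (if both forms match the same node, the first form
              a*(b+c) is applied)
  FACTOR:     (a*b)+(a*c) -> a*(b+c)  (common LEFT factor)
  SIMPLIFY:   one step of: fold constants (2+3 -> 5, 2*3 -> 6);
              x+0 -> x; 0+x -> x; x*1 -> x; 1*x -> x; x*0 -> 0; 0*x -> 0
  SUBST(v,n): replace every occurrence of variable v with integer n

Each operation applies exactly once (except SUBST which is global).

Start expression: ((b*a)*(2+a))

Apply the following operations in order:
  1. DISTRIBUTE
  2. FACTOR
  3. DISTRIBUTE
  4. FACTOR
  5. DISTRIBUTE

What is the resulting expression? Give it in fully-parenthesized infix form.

Start: ((b*a)*(2+a))
Apply DISTRIBUTE at root (target: ((b*a)*(2+a))): ((b*a)*(2+a)) -> (((b*a)*2)+((b*a)*a))
Apply FACTOR at root (target: (((b*a)*2)+((b*a)*a))): (((b*a)*2)+((b*a)*a)) -> ((b*a)*(2+a))
Apply DISTRIBUTE at root (target: ((b*a)*(2+a))): ((b*a)*(2+a)) -> (((b*a)*2)+((b*a)*a))
Apply FACTOR at root (target: (((b*a)*2)+((b*a)*a))): (((b*a)*2)+((b*a)*a)) -> ((b*a)*(2+a))
Apply DISTRIBUTE at root (target: ((b*a)*(2+a))): ((b*a)*(2+a)) -> (((b*a)*2)+((b*a)*a))

Answer: (((b*a)*2)+((b*a)*a))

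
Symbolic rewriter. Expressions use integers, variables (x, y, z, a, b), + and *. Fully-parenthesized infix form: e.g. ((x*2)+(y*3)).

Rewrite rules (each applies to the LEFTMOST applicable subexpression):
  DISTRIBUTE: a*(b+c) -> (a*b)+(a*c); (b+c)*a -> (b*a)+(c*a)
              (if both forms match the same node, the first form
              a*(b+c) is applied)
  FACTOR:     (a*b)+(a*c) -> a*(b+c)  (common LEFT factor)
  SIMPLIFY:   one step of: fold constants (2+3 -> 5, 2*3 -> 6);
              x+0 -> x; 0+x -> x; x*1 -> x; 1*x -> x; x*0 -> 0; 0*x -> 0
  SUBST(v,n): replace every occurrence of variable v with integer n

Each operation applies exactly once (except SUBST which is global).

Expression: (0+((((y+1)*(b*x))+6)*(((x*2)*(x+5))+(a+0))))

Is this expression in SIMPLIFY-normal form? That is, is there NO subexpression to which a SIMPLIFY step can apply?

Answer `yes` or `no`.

Expression: (0+((((y+1)*(b*x))+6)*(((x*2)*(x+5))+(a+0))))
Scanning for simplifiable subexpressions (pre-order)...
  at root: (0+((((y+1)*(b*x))+6)*(((x*2)*(x+5))+(a+0)))) (SIMPLIFIABLE)
  at R: ((((y+1)*(b*x))+6)*(((x*2)*(x+5))+(a+0))) (not simplifiable)
  at RL: (((y+1)*(b*x))+6) (not simplifiable)
  at RLL: ((y+1)*(b*x)) (not simplifiable)
  at RLLL: (y+1) (not simplifiable)
  at RLLR: (b*x) (not simplifiable)
  at RR: (((x*2)*(x+5))+(a+0)) (not simplifiable)
  at RRL: ((x*2)*(x+5)) (not simplifiable)
  at RRLL: (x*2) (not simplifiable)
  at RRLR: (x+5) (not simplifiable)
  at RRR: (a+0) (SIMPLIFIABLE)
Found simplifiable subexpr at path root: (0+((((y+1)*(b*x))+6)*(((x*2)*(x+5))+(a+0))))
One SIMPLIFY step would give: ((((y+1)*(b*x))+6)*(((x*2)*(x+5))+(a+0)))
-> NOT in normal form.

Answer: no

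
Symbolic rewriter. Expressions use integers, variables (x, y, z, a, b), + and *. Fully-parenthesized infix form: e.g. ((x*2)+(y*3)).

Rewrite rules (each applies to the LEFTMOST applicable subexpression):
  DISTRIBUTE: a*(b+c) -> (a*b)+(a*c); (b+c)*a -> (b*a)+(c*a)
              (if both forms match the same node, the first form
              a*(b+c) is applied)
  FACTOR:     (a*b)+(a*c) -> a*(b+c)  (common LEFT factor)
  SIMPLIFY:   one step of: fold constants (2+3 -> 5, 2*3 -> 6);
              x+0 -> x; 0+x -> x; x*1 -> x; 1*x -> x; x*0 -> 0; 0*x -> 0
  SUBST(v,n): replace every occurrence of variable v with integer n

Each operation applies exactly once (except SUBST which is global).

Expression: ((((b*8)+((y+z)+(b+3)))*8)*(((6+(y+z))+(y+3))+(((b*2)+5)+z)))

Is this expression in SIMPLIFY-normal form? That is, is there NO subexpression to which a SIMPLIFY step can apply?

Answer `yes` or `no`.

Expression: ((((b*8)+((y+z)+(b+3)))*8)*(((6+(y+z))+(y+3))+(((b*2)+5)+z)))
Scanning for simplifiable subexpressions (pre-order)...
  at root: ((((b*8)+((y+z)+(b+3)))*8)*(((6+(y+z))+(y+3))+(((b*2)+5)+z))) (not simplifiable)
  at L: (((b*8)+((y+z)+(b+3)))*8) (not simplifiable)
  at LL: ((b*8)+((y+z)+(b+3))) (not simplifiable)
  at LLL: (b*8) (not simplifiable)
  at LLR: ((y+z)+(b+3)) (not simplifiable)
  at LLRL: (y+z) (not simplifiable)
  at LLRR: (b+3) (not simplifiable)
  at R: (((6+(y+z))+(y+3))+(((b*2)+5)+z)) (not simplifiable)
  at RL: ((6+(y+z))+(y+3)) (not simplifiable)
  at RLL: (6+(y+z)) (not simplifiable)
  at RLLR: (y+z) (not simplifiable)
  at RLR: (y+3) (not simplifiable)
  at RR: (((b*2)+5)+z) (not simplifiable)
  at RRL: ((b*2)+5) (not simplifiable)
  at RRLL: (b*2) (not simplifiable)
Result: no simplifiable subexpression found -> normal form.

Answer: yes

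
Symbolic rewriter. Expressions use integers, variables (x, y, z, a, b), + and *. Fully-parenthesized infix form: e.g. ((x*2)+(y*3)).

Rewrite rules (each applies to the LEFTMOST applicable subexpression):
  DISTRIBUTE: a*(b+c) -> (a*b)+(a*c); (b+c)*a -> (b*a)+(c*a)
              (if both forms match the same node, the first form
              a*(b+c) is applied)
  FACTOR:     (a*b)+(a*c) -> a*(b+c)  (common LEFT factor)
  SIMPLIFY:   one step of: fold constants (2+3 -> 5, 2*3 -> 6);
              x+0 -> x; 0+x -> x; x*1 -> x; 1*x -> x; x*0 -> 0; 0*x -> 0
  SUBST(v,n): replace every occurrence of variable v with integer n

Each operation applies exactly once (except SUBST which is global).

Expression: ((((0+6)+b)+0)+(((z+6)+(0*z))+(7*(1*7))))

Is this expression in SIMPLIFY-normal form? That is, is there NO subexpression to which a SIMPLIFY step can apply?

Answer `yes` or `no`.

Expression: ((((0+6)+b)+0)+(((z+6)+(0*z))+(7*(1*7))))
Scanning for simplifiable subexpressions (pre-order)...
  at root: ((((0+6)+b)+0)+(((z+6)+(0*z))+(7*(1*7)))) (not simplifiable)
  at L: (((0+6)+b)+0) (SIMPLIFIABLE)
  at LL: ((0+6)+b) (not simplifiable)
  at LLL: (0+6) (SIMPLIFIABLE)
  at R: (((z+6)+(0*z))+(7*(1*7))) (not simplifiable)
  at RL: ((z+6)+(0*z)) (not simplifiable)
  at RLL: (z+6) (not simplifiable)
  at RLR: (0*z) (SIMPLIFIABLE)
  at RR: (7*(1*7)) (not simplifiable)
  at RRR: (1*7) (SIMPLIFIABLE)
Found simplifiable subexpr at path L: (((0+6)+b)+0)
One SIMPLIFY step would give: (((0+6)+b)+(((z+6)+(0*z))+(7*(1*7))))
-> NOT in normal form.

Answer: no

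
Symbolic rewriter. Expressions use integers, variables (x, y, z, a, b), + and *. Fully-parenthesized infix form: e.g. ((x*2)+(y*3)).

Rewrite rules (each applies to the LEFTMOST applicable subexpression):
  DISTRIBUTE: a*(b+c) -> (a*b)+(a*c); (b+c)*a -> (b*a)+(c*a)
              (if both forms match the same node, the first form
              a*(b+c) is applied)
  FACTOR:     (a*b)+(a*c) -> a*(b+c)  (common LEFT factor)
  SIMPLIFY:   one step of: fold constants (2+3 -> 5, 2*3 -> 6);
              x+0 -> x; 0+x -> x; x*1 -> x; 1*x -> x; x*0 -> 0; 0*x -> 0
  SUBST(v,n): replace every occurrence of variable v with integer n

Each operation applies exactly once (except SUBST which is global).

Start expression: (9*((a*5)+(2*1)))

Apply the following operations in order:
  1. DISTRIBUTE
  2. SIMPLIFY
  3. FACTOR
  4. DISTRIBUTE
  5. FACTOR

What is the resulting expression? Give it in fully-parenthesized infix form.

Start: (9*((a*5)+(2*1)))
Apply DISTRIBUTE at root (target: (9*((a*5)+(2*1)))): (9*((a*5)+(2*1))) -> ((9*(a*5))+(9*(2*1)))
Apply SIMPLIFY at RR (target: (2*1)): ((9*(a*5))+(9*(2*1))) -> ((9*(a*5))+(9*2))
Apply FACTOR at root (target: ((9*(a*5))+(9*2))): ((9*(a*5))+(9*2)) -> (9*((a*5)+2))
Apply DISTRIBUTE at root (target: (9*((a*5)+2))): (9*((a*5)+2)) -> ((9*(a*5))+(9*2))
Apply FACTOR at root (target: ((9*(a*5))+(9*2))): ((9*(a*5))+(9*2)) -> (9*((a*5)+2))

Answer: (9*((a*5)+2))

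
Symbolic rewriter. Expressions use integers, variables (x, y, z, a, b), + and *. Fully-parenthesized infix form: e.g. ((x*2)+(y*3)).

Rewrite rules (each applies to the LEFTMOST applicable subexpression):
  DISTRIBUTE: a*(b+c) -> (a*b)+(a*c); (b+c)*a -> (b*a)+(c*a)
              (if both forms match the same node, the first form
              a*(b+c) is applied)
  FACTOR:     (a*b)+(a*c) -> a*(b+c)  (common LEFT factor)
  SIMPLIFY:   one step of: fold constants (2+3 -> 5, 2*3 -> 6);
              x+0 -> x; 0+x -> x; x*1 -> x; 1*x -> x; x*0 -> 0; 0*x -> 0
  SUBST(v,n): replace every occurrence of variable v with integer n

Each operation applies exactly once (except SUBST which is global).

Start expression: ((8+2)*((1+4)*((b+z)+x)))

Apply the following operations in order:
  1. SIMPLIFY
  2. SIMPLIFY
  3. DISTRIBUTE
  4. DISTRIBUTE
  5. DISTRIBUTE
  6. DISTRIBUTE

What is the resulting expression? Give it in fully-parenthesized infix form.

Answer: (((10*(5*b))+(10*(5*z)))+(10*(5*x)))

Derivation:
Start: ((8+2)*((1+4)*((b+z)+x)))
Apply SIMPLIFY at L (target: (8+2)): ((8+2)*((1+4)*((b+z)+x))) -> (10*((1+4)*((b+z)+x)))
Apply SIMPLIFY at RL (target: (1+4)): (10*((1+4)*((b+z)+x))) -> (10*(5*((b+z)+x)))
Apply DISTRIBUTE at R (target: (5*((b+z)+x))): (10*(5*((b+z)+x))) -> (10*((5*(b+z))+(5*x)))
Apply DISTRIBUTE at root (target: (10*((5*(b+z))+(5*x)))): (10*((5*(b+z))+(5*x))) -> ((10*(5*(b+z)))+(10*(5*x)))
Apply DISTRIBUTE at LR (target: (5*(b+z))): ((10*(5*(b+z)))+(10*(5*x))) -> ((10*((5*b)+(5*z)))+(10*(5*x)))
Apply DISTRIBUTE at L (target: (10*((5*b)+(5*z)))): ((10*((5*b)+(5*z)))+(10*(5*x))) -> (((10*(5*b))+(10*(5*z)))+(10*(5*x)))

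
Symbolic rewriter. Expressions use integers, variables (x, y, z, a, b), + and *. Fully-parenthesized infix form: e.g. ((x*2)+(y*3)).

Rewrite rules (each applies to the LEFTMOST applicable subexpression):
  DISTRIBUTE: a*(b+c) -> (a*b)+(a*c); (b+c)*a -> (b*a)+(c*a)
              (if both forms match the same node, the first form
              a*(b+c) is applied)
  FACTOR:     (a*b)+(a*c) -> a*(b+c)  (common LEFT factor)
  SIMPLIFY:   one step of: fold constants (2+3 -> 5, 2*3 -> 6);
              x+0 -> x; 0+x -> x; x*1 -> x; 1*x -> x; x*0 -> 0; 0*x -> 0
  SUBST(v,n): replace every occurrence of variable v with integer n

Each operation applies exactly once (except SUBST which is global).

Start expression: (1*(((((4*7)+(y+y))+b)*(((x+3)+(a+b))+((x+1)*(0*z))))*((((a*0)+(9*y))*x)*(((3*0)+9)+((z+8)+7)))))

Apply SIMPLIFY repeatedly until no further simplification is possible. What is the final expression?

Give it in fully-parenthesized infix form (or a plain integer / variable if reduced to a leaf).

Answer: ((((28+(y+y))+b)*((x+3)+(a+b)))*(((9*y)*x)*(9+((z+8)+7))))

Derivation:
Start: (1*(((((4*7)+(y+y))+b)*(((x+3)+(a+b))+((x+1)*(0*z))))*((((a*0)+(9*y))*x)*(((3*0)+9)+((z+8)+7)))))
Step 1: at root: (1*(((((4*7)+(y+y))+b)*(((x+3)+(a+b))+((x+1)*(0*z))))*((((a*0)+(9*y))*x)*(((3*0)+9)+((z+8)+7))))) -> (((((4*7)+(y+y))+b)*(((x+3)+(a+b))+((x+1)*(0*z))))*((((a*0)+(9*y))*x)*(((3*0)+9)+((z+8)+7)))); overall: (1*(((((4*7)+(y+y))+b)*(((x+3)+(a+b))+((x+1)*(0*z))))*((((a*0)+(9*y))*x)*(((3*0)+9)+((z+8)+7))))) -> (((((4*7)+(y+y))+b)*(((x+3)+(a+b))+((x+1)*(0*z))))*((((a*0)+(9*y))*x)*(((3*0)+9)+((z+8)+7))))
Step 2: at LLLL: (4*7) -> 28; overall: (((((4*7)+(y+y))+b)*(((x+3)+(a+b))+((x+1)*(0*z))))*((((a*0)+(9*y))*x)*(((3*0)+9)+((z+8)+7)))) -> ((((28+(y+y))+b)*(((x+3)+(a+b))+((x+1)*(0*z))))*((((a*0)+(9*y))*x)*(((3*0)+9)+((z+8)+7))))
Step 3: at LRRR: (0*z) -> 0; overall: ((((28+(y+y))+b)*(((x+3)+(a+b))+((x+1)*(0*z))))*((((a*0)+(9*y))*x)*(((3*0)+9)+((z+8)+7)))) -> ((((28+(y+y))+b)*(((x+3)+(a+b))+((x+1)*0)))*((((a*0)+(9*y))*x)*(((3*0)+9)+((z+8)+7))))
Step 4: at LRR: ((x+1)*0) -> 0; overall: ((((28+(y+y))+b)*(((x+3)+(a+b))+((x+1)*0)))*((((a*0)+(9*y))*x)*(((3*0)+9)+((z+8)+7)))) -> ((((28+(y+y))+b)*(((x+3)+(a+b))+0))*((((a*0)+(9*y))*x)*(((3*0)+9)+((z+8)+7))))
Step 5: at LR: (((x+3)+(a+b))+0) -> ((x+3)+(a+b)); overall: ((((28+(y+y))+b)*(((x+3)+(a+b))+0))*((((a*0)+(9*y))*x)*(((3*0)+9)+((z+8)+7)))) -> ((((28+(y+y))+b)*((x+3)+(a+b)))*((((a*0)+(9*y))*x)*(((3*0)+9)+((z+8)+7))))
Step 6: at RLLL: (a*0) -> 0; overall: ((((28+(y+y))+b)*((x+3)+(a+b)))*((((a*0)+(9*y))*x)*(((3*0)+9)+((z+8)+7)))) -> ((((28+(y+y))+b)*((x+3)+(a+b)))*(((0+(9*y))*x)*(((3*0)+9)+((z+8)+7))))
Step 7: at RLL: (0+(9*y)) -> (9*y); overall: ((((28+(y+y))+b)*((x+3)+(a+b)))*(((0+(9*y))*x)*(((3*0)+9)+((z+8)+7)))) -> ((((28+(y+y))+b)*((x+3)+(a+b)))*(((9*y)*x)*(((3*0)+9)+((z+8)+7))))
Step 8: at RRLL: (3*0) -> 0; overall: ((((28+(y+y))+b)*((x+3)+(a+b)))*(((9*y)*x)*(((3*0)+9)+((z+8)+7)))) -> ((((28+(y+y))+b)*((x+3)+(a+b)))*(((9*y)*x)*((0+9)+((z+8)+7))))
Step 9: at RRL: (0+9) -> 9; overall: ((((28+(y+y))+b)*((x+3)+(a+b)))*(((9*y)*x)*((0+9)+((z+8)+7)))) -> ((((28+(y+y))+b)*((x+3)+(a+b)))*(((9*y)*x)*(9+((z+8)+7))))
Fixed point: ((((28+(y+y))+b)*((x+3)+(a+b)))*(((9*y)*x)*(9+((z+8)+7))))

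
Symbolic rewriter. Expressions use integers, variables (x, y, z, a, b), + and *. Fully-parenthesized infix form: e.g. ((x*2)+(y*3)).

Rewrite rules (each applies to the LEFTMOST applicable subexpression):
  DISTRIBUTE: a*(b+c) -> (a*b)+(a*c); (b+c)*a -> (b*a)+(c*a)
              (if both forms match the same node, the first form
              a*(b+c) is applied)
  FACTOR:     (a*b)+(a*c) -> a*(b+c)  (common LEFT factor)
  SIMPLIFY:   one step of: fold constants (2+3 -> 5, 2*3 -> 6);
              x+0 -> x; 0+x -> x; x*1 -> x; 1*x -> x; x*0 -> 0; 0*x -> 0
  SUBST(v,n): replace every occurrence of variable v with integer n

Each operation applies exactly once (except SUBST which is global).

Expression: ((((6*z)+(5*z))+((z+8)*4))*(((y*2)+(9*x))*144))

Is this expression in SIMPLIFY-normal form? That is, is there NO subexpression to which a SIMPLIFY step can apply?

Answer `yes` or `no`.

Answer: yes

Derivation:
Expression: ((((6*z)+(5*z))+((z+8)*4))*(((y*2)+(9*x))*144))
Scanning for simplifiable subexpressions (pre-order)...
  at root: ((((6*z)+(5*z))+((z+8)*4))*(((y*2)+(9*x))*144)) (not simplifiable)
  at L: (((6*z)+(5*z))+((z+8)*4)) (not simplifiable)
  at LL: ((6*z)+(5*z)) (not simplifiable)
  at LLL: (6*z) (not simplifiable)
  at LLR: (5*z) (not simplifiable)
  at LR: ((z+8)*4) (not simplifiable)
  at LRL: (z+8) (not simplifiable)
  at R: (((y*2)+(9*x))*144) (not simplifiable)
  at RL: ((y*2)+(9*x)) (not simplifiable)
  at RLL: (y*2) (not simplifiable)
  at RLR: (9*x) (not simplifiable)
Result: no simplifiable subexpression found -> normal form.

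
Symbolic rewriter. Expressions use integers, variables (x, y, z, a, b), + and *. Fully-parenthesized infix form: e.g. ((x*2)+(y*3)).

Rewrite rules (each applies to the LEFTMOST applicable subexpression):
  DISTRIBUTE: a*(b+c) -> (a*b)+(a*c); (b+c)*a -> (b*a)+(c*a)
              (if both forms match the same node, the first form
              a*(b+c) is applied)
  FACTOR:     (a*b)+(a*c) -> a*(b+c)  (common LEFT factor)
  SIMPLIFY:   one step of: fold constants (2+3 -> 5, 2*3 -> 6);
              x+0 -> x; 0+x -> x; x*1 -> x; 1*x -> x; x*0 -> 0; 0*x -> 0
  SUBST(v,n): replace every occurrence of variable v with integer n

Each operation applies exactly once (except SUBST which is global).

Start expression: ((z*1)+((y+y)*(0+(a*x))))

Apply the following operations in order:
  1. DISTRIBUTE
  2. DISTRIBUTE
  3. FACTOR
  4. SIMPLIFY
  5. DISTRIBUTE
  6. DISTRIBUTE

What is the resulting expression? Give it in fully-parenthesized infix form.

Start: ((z*1)+((y+y)*(0+(a*x))))
Apply DISTRIBUTE at R (target: ((y+y)*(0+(a*x)))): ((z*1)+((y+y)*(0+(a*x)))) -> ((z*1)+(((y+y)*0)+((y+y)*(a*x))))
Apply DISTRIBUTE at RL (target: ((y+y)*0)): ((z*1)+(((y+y)*0)+((y+y)*(a*x)))) -> ((z*1)+(((y*0)+(y*0))+((y+y)*(a*x))))
Apply FACTOR at RL (target: ((y*0)+(y*0))): ((z*1)+(((y*0)+(y*0))+((y+y)*(a*x)))) -> ((z*1)+((y*(0+0))+((y+y)*(a*x))))
Apply SIMPLIFY at L (target: (z*1)): ((z*1)+((y*(0+0))+((y+y)*(a*x)))) -> (z+((y*(0+0))+((y+y)*(a*x))))
Apply DISTRIBUTE at RL (target: (y*(0+0))): (z+((y*(0+0))+((y+y)*(a*x)))) -> (z+(((y*0)+(y*0))+((y+y)*(a*x))))
Apply DISTRIBUTE at RR (target: ((y+y)*(a*x))): (z+(((y*0)+(y*0))+((y+y)*(a*x)))) -> (z+(((y*0)+(y*0))+((y*(a*x))+(y*(a*x)))))

Answer: (z+(((y*0)+(y*0))+((y*(a*x))+(y*(a*x)))))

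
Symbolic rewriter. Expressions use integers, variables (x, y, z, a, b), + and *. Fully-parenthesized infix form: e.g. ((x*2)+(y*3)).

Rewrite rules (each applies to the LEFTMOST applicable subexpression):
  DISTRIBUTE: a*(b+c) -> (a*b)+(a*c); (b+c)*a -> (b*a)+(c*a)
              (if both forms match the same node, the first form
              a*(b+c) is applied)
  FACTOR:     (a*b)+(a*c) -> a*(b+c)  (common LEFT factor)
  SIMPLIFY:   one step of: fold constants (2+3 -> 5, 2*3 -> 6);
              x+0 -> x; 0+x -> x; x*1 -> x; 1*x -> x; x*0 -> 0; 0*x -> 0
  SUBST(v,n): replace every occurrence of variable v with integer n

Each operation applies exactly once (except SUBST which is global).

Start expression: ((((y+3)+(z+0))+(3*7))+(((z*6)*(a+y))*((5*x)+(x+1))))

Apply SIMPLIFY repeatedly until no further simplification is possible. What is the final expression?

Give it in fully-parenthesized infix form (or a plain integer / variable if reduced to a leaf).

Start: ((((y+3)+(z+0))+(3*7))+(((z*6)*(a+y))*((5*x)+(x+1))))
Step 1: at LLR: (z+0) -> z; overall: ((((y+3)+(z+0))+(3*7))+(((z*6)*(a+y))*((5*x)+(x+1)))) -> ((((y+3)+z)+(3*7))+(((z*6)*(a+y))*((5*x)+(x+1))))
Step 2: at LR: (3*7) -> 21; overall: ((((y+3)+z)+(3*7))+(((z*6)*(a+y))*((5*x)+(x+1)))) -> ((((y+3)+z)+21)+(((z*6)*(a+y))*((5*x)+(x+1))))
Fixed point: ((((y+3)+z)+21)+(((z*6)*(a+y))*((5*x)+(x+1))))

Answer: ((((y+3)+z)+21)+(((z*6)*(a+y))*((5*x)+(x+1))))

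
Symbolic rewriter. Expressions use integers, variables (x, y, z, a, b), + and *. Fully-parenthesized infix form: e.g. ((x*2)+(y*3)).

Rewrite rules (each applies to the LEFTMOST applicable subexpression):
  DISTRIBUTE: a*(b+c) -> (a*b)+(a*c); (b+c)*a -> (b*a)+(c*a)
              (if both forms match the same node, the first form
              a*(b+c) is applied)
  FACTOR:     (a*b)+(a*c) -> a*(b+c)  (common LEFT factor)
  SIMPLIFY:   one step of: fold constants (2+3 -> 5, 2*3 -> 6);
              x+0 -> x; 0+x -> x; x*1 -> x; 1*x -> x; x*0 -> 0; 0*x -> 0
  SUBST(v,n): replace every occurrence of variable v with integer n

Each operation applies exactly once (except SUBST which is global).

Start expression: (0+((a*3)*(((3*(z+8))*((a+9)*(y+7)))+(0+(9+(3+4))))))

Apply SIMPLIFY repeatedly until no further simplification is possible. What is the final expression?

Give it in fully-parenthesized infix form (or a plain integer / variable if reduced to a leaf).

Start: (0+((a*3)*(((3*(z+8))*((a+9)*(y+7)))+(0+(9+(3+4))))))
Step 1: at root: (0+((a*3)*(((3*(z+8))*((a+9)*(y+7)))+(0+(9+(3+4)))))) -> ((a*3)*(((3*(z+8))*((a+9)*(y+7)))+(0+(9+(3+4))))); overall: (0+((a*3)*(((3*(z+8))*((a+9)*(y+7)))+(0+(9+(3+4)))))) -> ((a*3)*(((3*(z+8))*((a+9)*(y+7)))+(0+(9+(3+4)))))
Step 2: at RR: (0+(9+(3+4))) -> (9+(3+4)); overall: ((a*3)*(((3*(z+8))*((a+9)*(y+7)))+(0+(9+(3+4))))) -> ((a*3)*(((3*(z+8))*((a+9)*(y+7)))+(9+(3+4))))
Step 3: at RRR: (3+4) -> 7; overall: ((a*3)*(((3*(z+8))*((a+9)*(y+7)))+(9+(3+4)))) -> ((a*3)*(((3*(z+8))*((a+9)*(y+7)))+(9+7)))
Step 4: at RR: (9+7) -> 16; overall: ((a*3)*(((3*(z+8))*((a+9)*(y+7)))+(9+7))) -> ((a*3)*(((3*(z+8))*((a+9)*(y+7)))+16))
Fixed point: ((a*3)*(((3*(z+8))*((a+9)*(y+7)))+16))

Answer: ((a*3)*(((3*(z+8))*((a+9)*(y+7)))+16))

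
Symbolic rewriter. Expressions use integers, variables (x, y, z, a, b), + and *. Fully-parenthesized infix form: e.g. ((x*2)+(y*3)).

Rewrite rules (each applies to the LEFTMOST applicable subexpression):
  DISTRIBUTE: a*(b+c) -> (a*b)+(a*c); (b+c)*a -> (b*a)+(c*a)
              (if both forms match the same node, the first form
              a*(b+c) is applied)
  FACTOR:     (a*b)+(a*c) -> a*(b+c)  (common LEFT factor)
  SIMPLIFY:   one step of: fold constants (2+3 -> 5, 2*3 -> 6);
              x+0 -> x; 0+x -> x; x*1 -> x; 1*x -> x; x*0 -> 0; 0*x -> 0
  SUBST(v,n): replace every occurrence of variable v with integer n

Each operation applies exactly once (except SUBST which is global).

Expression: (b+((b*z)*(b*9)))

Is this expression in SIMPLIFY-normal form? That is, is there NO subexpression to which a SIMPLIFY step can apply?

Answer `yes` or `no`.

Expression: (b+((b*z)*(b*9)))
Scanning for simplifiable subexpressions (pre-order)...
  at root: (b+((b*z)*(b*9))) (not simplifiable)
  at R: ((b*z)*(b*9)) (not simplifiable)
  at RL: (b*z) (not simplifiable)
  at RR: (b*9) (not simplifiable)
Result: no simplifiable subexpression found -> normal form.

Answer: yes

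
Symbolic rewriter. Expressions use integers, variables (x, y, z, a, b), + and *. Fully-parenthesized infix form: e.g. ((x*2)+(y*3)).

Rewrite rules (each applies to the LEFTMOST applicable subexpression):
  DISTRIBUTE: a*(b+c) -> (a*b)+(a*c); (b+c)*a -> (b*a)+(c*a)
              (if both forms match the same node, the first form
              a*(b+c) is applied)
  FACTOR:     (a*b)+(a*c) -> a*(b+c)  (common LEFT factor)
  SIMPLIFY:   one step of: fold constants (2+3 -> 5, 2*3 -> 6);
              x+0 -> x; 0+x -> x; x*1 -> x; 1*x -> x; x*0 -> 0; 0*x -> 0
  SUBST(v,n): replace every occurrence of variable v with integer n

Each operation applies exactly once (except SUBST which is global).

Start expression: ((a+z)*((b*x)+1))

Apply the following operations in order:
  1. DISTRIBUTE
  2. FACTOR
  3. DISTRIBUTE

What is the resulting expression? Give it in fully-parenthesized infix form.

Start: ((a+z)*((b*x)+1))
Apply DISTRIBUTE at root (target: ((a+z)*((b*x)+1))): ((a+z)*((b*x)+1)) -> (((a+z)*(b*x))+((a+z)*1))
Apply FACTOR at root (target: (((a+z)*(b*x))+((a+z)*1))): (((a+z)*(b*x))+((a+z)*1)) -> ((a+z)*((b*x)+1))
Apply DISTRIBUTE at root (target: ((a+z)*((b*x)+1))): ((a+z)*((b*x)+1)) -> (((a+z)*(b*x))+((a+z)*1))

Answer: (((a+z)*(b*x))+((a+z)*1))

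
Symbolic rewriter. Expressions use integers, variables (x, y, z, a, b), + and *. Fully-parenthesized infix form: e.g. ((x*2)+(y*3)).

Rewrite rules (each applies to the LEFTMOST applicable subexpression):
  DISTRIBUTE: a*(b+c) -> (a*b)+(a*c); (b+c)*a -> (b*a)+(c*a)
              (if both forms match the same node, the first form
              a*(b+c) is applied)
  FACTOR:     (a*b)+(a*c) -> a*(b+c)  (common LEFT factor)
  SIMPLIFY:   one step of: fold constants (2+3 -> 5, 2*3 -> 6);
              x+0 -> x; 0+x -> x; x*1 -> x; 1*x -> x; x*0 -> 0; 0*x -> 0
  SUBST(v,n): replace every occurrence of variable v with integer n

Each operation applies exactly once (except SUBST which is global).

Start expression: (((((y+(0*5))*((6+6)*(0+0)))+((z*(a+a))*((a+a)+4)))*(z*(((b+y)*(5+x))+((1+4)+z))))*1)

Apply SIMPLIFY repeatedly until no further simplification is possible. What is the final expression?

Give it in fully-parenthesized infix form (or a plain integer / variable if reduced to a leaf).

Start: (((((y+(0*5))*((6+6)*(0+0)))+((z*(a+a))*((a+a)+4)))*(z*(((b+y)*(5+x))+((1+4)+z))))*1)
Step 1: at root: (((((y+(0*5))*((6+6)*(0+0)))+((z*(a+a))*((a+a)+4)))*(z*(((b+y)*(5+x))+((1+4)+z))))*1) -> ((((y+(0*5))*((6+6)*(0+0)))+((z*(a+a))*((a+a)+4)))*(z*(((b+y)*(5+x))+((1+4)+z)))); overall: (((((y+(0*5))*((6+6)*(0+0)))+((z*(a+a))*((a+a)+4)))*(z*(((b+y)*(5+x))+((1+4)+z))))*1) -> ((((y+(0*5))*((6+6)*(0+0)))+((z*(a+a))*((a+a)+4)))*(z*(((b+y)*(5+x))+((1+4)+z))))
Step 2: at LLLR: (0*5) -> 0; overall: ((((y+(0*5))*((6+6)*(0+0)))+((z*(a+a))*((a+a)+4)))*(z*(((b+y)*(5+x))+((1+4)+z)))) -> ((((y+0)*((6+6)*(0+0)))+((z*(a+a))*((a+a)+4)))*(z*(((b+y)*(5+x))+((1+4)+z))))
Step 3: at LLL: (y+0) -> y; overall: ((((y+0)*((6+6)*(0+0)))+((z*(a+a))*((a+a)+4)))*(z*(((b+y)*(5+x))+((1+4)+z)))) -> (((y*((6+6)*(0+0)))+((z*(a+a))*((a+a)+4)))*(z*(((b+y)*(5+x))+((1+4)+z))))
Step 4: at LLRL: (6+6) -> 12; overall: (((y*((6+6)*(0+0)))+((z*(a+a))*((a+a)+4)))*(z*(((b+y)*(5+x))+((1+4)+z)))) -> (((y*(12*(0+0)))+((z*(a+a))*((a+a)+4)))*(z*(((b+y)*(5+x))+((1+4)+z))))
Step 5: at LLRR: (0+0) -> 0; overall: (((y*(12*(0+0)))+((z*(a+a))*((a+a)+4)))*(z*(((b+y)*(5+x))+((1+4)+z)))) -> (((y*(12*0))+((z*(a+a))*((a+a)+4)))*(z*(((b+y)*(5+x))+((1+4)+z))))
Step 6: at LLR: (12*0) -> 0; overall: (((y*(12*0))+((z*(a+a))*((a+a)+4)))*(z*(((b+y)*(5+x))+((1+4)+z)))) -> (((y*0)+((z*(a+a))*((a+a)+4)))*(z*(((b+y)*(5+x))+((1+4)+z))))
Step 7: at LL: (y*0) -> 0; overall: (((y*0)+((z*(a+a))*((a+a)+4)))*(z*(((b+y)*(5+x))+((1+4)+z)))) -> ((0+((z*(a+a))*((a+a)+4)))*(z*(((b+y)*(5+x))+((1+4)+z))))
Step 8: at L: (0+((z*(a+a))*((a+a)+4))) -> ((z*(a+a))*((a+a)+4)); overall: ((0+((z*(a+a))*((a+a)+4)))*(z*(((b+y)*(5+x))+((1+4)+z)))) -> (((z*(a+a))*((a+a)+4))*(z*(((b+y)*(5+x))+((1+4)+z))))
Step 9: at RRRL: (1+4) -> 5; overall: (((z*(a+a))*((a+a)+4))*(z*(((b+y)*(5+x))+((1+4)+z)))) -> (((z*(a+a))*((a+a)+4))*(z*(((b+y)*(5+x))+(5+z))))
Fixed point: (((z*(a+a))*((a+a)+4))*(z*(((b+y)*(5+x))+(5+z))))

Answer: (((z*(a+a))*((a+a)+4))*(z*(((b+y)*(5+x))+(5+z))))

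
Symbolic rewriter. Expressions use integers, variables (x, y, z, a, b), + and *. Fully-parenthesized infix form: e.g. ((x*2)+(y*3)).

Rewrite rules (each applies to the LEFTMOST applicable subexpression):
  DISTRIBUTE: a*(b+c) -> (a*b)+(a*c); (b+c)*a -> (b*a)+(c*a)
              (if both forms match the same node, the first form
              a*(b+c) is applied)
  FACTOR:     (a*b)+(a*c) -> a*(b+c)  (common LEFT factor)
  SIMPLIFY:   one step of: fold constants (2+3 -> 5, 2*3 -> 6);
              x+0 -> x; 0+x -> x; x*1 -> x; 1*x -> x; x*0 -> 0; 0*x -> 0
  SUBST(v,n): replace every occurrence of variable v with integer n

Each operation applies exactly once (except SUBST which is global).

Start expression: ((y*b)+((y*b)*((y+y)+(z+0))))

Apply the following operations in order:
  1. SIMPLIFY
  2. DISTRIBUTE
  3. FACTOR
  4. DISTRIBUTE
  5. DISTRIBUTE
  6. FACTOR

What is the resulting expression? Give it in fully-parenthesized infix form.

Answer: ((y*b)+(((y*b)*(y+y))+((y*b)*z)))

Derivation:
Start: ((y*b)+((y*b)*((y+y)+(z+0))))
Apply SIMPLIFY at RRR (target: (z+0)): ((y*b)+((y*b)*((y+y)+(z+0)))) -> ((y*b)+((y*b)*((y+y)+z)))
Apply DISTRIBUTE at R (target: ((y*b)*((y+y)+z))): ((y*b)+((y*b)*((y+y)+z))) -> ((y*b)+(((y*b)*(y+y))+((y*b)*z)))
Apply FACTOR at R (target: (((y*b)*(y+y))+((y*b)*z))): ((y*b)+(((y*b)*(y+y))+((y*b)*z))) -> ((y*b)+((y*b)*((y+y)+z)))
Apply DISTRIBUTE at R (target: ((y*b)*((y+y)+z))): ((y*b)+((y*b)*((y+y)+z))) -> ((y*b)+(((y*b)*(y+y))+((y*b)*z)))
Apply DISTRIBUTE at RL (target: ((y*b)*(y+y))): ((y*b)+(((y*b)*(y+y))+((y*b)*z))) -> ((y*b)+((((y*b)*y)+((y*b)*y))+((y*b)*z)))
Apply FACTOR at RL (target: (((y*b)*y)+((y*b)*y))): ((y*b)+((((y*b)*y)+((y*b)*y))+((y*b)*z))) -> ((y*b)+(((y*b)*(y+y))+((y*b)*z)))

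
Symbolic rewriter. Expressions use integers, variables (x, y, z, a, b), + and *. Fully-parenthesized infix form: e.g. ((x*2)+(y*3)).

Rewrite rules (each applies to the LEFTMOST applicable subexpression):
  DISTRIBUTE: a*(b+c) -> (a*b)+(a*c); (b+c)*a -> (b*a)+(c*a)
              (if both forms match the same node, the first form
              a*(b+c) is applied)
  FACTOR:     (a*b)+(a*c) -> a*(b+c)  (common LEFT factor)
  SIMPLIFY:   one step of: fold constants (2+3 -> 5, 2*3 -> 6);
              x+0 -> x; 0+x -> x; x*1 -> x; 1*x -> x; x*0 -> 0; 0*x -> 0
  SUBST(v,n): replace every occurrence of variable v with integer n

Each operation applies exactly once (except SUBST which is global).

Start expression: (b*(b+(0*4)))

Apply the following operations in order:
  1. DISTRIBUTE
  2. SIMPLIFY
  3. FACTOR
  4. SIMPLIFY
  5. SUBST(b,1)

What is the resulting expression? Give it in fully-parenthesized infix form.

Answer: (1*1)

Derivation:
Start: (b*(b+(0*4)))
Apply DISTRIBUTE at root (target: (b*(b+(0*4)))): (b*(b+(0*4))) -> ((b*b)+(b*(0*4)))
Apply SIMPLIFY at RR (target: (0*4)): ((b*b)+(b*(0*4))) -> ((b*b)+(b*0))
Apply FACTOR at root (target: ((b*b)+(b*0))): ((b*b)+(b*0)) -> (b*(b+0))
Apply SIMPLIFY at R (target: (b+0)): (b*(b+0)) -> (b*b)
Apply SUBST(b,1): (b*b) -> (1*1)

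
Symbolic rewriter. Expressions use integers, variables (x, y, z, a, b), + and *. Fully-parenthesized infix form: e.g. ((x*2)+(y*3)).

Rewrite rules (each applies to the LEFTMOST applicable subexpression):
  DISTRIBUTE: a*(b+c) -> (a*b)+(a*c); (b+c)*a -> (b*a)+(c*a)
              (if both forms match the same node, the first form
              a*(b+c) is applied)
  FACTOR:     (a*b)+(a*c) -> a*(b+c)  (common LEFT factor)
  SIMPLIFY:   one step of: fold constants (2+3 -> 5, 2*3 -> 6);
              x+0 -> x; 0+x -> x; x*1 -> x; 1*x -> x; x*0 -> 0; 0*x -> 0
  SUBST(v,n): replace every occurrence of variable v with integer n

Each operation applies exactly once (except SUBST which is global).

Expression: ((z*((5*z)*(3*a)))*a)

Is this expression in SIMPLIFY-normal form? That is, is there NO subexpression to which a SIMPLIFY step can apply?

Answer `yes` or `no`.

Answer: yes

Derivation:
Expression: ((z*((5*z)*(3*a)))*a)
Scanning for simplifiable subexpressions (pre-order)...
  at root: ((z*((5*z)*(3*a)))*a) (not simplifiable)
  at L: (z*((5*z)*(3*a))) (not simplifiable)
  at LR: ((5*z)*(3*a)) (not simplifiable)
  at LRL: (5*z) (not simplifiable)
  at LRR: (3*a) (not simplifiable)
Result: no simplifiable subexpression found -> normal form.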